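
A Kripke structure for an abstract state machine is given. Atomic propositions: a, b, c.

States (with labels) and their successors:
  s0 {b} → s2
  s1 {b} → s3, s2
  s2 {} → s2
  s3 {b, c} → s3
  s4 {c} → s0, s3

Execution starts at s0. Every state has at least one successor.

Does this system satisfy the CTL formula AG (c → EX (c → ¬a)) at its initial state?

Holds

States satisfying c → EX (c → ¬a): {s0, s1, s2, s3, s4}.
States satisfying AG (c → EX (c → ¬a)): {s0, s1, s2, s3, s4}.
Every state reachable from s0 satisfies c → EX (c → ¬a).
s0 ∈ Sat(AG (c → EX (c → ¬a))).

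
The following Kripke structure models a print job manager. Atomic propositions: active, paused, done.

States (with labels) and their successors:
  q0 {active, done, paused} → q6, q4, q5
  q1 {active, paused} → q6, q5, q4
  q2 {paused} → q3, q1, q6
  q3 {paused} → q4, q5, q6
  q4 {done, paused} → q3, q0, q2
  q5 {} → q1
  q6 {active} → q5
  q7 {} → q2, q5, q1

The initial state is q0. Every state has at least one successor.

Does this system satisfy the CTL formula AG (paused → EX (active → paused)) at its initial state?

Satisfied

States satisfying paused → EX (active → paused): {q0, q1, q2, q3, q4, q5, q6, q7}.
States satisfying AG (paused → EX (active → paused)): {q0, q1, q2, q3, q4, q5, q6, q7}.
Every state reachable from q0 satisfies paused → EX (active → paused).
q0 ∈ Sat(AG (paused → EX (active → paused))).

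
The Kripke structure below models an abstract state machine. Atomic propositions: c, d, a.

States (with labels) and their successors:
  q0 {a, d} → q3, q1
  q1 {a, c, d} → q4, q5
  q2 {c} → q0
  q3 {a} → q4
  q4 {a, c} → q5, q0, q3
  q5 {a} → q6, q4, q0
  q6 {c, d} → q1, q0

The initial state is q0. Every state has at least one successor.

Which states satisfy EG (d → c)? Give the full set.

{q1, q3, q4, q5, q6}

States satisfying d → c: {q1, q2, q3, q4, q5, q6}.
States satisfying EG (d → c): {q1, q3, q4, q5, q6}.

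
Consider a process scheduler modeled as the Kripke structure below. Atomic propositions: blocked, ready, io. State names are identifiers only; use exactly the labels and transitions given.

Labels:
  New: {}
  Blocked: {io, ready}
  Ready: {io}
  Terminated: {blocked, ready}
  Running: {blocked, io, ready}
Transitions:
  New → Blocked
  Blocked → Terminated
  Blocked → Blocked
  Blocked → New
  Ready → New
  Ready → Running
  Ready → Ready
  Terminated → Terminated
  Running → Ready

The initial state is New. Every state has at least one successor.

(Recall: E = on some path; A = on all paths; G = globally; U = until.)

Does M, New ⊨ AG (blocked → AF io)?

States satisfying blocked → AF io: {New, Blocked, Ready, Running}.
States satisfying AG (blocked → AF io): ∅.
Terminated is reachable from New and violates blocked → AF io, so AG fails at New.
New ∉ Sat(AG (blocked → AF io)).

Does not hold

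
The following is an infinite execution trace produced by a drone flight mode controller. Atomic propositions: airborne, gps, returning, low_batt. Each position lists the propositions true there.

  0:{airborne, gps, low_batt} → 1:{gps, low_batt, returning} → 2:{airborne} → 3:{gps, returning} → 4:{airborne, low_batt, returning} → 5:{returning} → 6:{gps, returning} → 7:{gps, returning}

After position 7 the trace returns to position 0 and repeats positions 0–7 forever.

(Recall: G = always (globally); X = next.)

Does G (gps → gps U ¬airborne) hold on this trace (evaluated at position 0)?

gps → gps U ¬airborne holds at every position 0..7, and those are all positions ever visited, so G (gps → gps U ¬airborne) holds.
Positions where gps holds: 0, 1, 3, 6, 7.
Check gps U ¬airborne at each: 0→ok, 1→ok, 3→ok, 6→ok, 7→ok.

Yes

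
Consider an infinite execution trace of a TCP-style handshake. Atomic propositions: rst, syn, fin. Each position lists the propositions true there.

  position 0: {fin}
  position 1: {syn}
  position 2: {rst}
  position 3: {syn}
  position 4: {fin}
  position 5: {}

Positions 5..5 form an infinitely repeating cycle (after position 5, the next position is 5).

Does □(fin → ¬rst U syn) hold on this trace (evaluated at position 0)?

Violated

fin → ¬rst U syn must hold at every position from 0 onward. It fails at position 4, so □(fin → ¬rst U syn) is false.
Positions where fin holds: 0, 4.
Check ¬rst U syn at each: 0→ok, 4→fails.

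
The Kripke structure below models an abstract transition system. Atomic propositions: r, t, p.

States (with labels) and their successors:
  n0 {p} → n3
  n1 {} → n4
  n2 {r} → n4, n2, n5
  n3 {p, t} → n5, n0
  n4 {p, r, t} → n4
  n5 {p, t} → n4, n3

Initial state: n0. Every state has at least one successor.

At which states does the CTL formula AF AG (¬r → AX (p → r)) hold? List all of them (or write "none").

States satisfying AG (¬r → AX (p → r)): {n1, n4}.
States satisfying AF AG (¬r → AX (p → r)): {n1, n4}.

{n1, n4}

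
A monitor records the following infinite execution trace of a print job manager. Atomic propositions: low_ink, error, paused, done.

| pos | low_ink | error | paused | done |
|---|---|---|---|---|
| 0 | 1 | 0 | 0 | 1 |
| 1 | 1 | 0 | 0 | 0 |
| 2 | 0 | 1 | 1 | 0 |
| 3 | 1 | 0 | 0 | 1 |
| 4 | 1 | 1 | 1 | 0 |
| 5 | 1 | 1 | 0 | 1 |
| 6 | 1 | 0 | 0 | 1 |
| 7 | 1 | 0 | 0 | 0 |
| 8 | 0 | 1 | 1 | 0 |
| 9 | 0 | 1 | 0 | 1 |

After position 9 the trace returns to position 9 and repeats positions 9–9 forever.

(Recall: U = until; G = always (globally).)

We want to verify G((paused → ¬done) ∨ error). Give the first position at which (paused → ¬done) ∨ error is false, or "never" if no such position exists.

(paused → ¬done) ∨ error holds at every position 0..9, and those are all the positions the trace ever visits, so the invariant G((paused → ¬done) ∨ error) is never violated.

never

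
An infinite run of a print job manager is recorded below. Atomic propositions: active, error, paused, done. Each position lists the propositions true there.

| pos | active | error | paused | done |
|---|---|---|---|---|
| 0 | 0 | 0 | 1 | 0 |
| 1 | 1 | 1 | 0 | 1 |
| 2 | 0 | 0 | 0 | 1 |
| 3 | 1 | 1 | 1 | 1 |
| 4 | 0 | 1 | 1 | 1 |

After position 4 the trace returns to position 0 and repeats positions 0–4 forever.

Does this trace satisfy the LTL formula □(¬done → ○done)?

¬done → ○done holds at every position 0..4, and those are all positions ever visited, so □(¬done → ○done) holds.
Positions where ¬done holds: 0.
Check ○done at each: 0→ok.

Yes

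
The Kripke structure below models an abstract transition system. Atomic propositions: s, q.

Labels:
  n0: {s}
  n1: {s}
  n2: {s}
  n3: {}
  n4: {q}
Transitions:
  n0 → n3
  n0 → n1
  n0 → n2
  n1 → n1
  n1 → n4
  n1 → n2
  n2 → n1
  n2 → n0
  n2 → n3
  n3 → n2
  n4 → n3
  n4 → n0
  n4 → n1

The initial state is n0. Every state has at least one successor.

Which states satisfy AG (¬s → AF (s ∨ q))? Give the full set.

States satisfying ¬s → AF (s ∨ q): {n0, n1, n2, n3, n4}.
States satisfying AG (¬s → AF (s ∨ q)): {n0, n1, n2, n3, n4}.

{n0, n1, n2, n3, n4}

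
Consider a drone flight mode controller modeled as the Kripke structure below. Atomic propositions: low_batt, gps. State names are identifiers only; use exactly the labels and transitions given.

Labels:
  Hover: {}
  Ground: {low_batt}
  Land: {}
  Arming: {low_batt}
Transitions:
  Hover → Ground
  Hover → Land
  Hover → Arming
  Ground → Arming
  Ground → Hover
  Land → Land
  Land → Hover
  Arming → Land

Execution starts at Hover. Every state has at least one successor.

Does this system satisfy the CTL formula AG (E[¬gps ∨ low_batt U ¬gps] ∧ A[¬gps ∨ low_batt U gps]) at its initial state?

States satisfying AG (E[¬gps ∨ low_batt U ¬gps] ∧ A[¬gps ∨ low_batt U gps]): ∅.
Arming is reachable from Hover and violates E[¬gps ∨ low_batt U ¬gps] ∧ A[¬gps ∨ low_batt U gps], so AG fails at Hover.
Hover ∉ Sat(AG (E[¬gps ∨ low_batt U ¬gps] ∧ A[¬gps ∨ low_batt U gps])).

No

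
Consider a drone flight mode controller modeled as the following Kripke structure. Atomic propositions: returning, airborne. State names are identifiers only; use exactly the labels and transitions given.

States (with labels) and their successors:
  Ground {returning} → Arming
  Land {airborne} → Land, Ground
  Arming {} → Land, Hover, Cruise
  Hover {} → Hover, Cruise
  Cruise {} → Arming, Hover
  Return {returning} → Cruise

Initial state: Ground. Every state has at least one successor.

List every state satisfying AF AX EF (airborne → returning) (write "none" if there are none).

States satisfying AX EF (airborne → returning): {Ground, Land, Arming, Hover, Cruise, Return}.
States satisfying AF AX EF (airborne → returning): {Ground, Land, Arming, Hover, Cruise, Return}.

{Ground, Land, Arming, Hover, Cruise, Return}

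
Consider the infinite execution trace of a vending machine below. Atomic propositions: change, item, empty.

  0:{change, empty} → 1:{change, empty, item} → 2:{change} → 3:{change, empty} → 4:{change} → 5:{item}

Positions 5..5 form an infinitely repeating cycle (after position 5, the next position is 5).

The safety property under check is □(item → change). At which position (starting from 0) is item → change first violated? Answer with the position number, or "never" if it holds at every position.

5

Check item → change at each position in order: 0 ✓, 1 ✓, 2 ✓, 3 ✓, 4 ✓.
At position 5 the labels are {item}, so item → change is false there. This is the first violation.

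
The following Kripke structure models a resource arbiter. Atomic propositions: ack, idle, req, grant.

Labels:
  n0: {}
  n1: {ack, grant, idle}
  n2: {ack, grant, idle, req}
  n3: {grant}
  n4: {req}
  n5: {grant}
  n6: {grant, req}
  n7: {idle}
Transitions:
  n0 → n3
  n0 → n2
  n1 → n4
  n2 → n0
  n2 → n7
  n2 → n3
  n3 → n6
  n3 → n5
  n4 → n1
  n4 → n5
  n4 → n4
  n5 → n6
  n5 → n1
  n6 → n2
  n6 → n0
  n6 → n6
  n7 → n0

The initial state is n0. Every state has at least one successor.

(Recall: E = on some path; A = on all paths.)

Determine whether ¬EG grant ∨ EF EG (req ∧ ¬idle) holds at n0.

Satisfied

States satisfying grant: {n1, n2, n3, n5, n6}.
States satisfying EG grant: {n2, n3, n5, n6}.
States satisfying ¬EG grant: {n0, n1, n4, n7}.
States satisfying EG (req ∧ ¬idle): {n4, n6}.
States satisfying EF EG (req ∧ ¬idle): {n0, n1, n2, n3, n4, n5, n6, n7}.
States satisfying ¬EG grant ∨ EF EG (req ∧ ¬idle): {n0, n1, n2, n3, n4, n5, n6, n7}.
n0 ∈ Sat(¬EG grant ∨ EF EG (req ∧ ¬idle)).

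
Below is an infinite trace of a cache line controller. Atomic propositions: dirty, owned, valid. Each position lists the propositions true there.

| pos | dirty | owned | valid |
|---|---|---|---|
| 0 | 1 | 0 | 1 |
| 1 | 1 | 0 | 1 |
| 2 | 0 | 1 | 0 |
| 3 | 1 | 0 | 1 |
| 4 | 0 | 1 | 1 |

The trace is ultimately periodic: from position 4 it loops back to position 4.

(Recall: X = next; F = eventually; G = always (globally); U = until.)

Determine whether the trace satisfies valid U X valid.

Holds

Walking from position 0: X valid first holds at position 0, and valid holds at every earlier position along the way, so valid U X valid holds.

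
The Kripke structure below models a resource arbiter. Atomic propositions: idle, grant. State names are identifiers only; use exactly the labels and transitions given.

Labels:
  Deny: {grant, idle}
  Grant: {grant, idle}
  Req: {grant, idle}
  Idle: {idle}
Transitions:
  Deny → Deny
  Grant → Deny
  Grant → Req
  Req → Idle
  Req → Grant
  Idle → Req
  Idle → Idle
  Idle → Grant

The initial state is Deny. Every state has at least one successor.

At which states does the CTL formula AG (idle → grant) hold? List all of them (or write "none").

States satisfying idle → grant: {Deny, Grant, Req}.
States satisfying AG (idle → grant): {Deny}.

{Deny}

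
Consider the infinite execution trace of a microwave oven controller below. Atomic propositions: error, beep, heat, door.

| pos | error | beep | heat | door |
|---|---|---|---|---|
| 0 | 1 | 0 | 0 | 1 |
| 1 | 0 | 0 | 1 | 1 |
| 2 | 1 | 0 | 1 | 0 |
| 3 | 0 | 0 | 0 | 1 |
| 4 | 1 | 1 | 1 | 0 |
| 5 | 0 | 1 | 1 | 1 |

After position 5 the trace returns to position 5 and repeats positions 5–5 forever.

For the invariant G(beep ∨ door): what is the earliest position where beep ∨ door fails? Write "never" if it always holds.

2

Check beep ∨ door at each position in order: 0 ✓, 1 ✓.
At position 2 the labels are {error, heat}, so beep ∨ door is false there. This is the first violation.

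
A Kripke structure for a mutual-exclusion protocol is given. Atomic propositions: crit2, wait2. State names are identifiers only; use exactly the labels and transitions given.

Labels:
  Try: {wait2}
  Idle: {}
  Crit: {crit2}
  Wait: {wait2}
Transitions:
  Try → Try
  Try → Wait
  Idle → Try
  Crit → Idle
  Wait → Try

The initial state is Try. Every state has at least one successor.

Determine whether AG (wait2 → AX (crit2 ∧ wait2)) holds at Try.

Does not hold

States satisfying wait2 → AX (crit2 ∧ wait2): {Idle, Crit}.
States satisfying AG (wait2 → AX (crit2 ∧ wait2)): ∅.
Try is reachable from Try and violates wait2 → AX (crit2 ∧ wait2), so AG fails at Try.
Try ∉ Sat(AG (wait2 → AX (crit2 ∧ wait2))).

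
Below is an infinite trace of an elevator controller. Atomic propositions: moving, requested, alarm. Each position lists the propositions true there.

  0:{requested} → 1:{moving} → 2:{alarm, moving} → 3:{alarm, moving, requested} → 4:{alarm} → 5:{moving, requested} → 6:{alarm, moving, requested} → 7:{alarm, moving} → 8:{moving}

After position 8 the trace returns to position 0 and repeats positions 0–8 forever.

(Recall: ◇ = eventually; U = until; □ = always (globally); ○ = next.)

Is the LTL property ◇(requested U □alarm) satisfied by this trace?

No

requested U □alarm is false at every position 0..8, so it never becomes true and ◇(requested U □alarm) fails.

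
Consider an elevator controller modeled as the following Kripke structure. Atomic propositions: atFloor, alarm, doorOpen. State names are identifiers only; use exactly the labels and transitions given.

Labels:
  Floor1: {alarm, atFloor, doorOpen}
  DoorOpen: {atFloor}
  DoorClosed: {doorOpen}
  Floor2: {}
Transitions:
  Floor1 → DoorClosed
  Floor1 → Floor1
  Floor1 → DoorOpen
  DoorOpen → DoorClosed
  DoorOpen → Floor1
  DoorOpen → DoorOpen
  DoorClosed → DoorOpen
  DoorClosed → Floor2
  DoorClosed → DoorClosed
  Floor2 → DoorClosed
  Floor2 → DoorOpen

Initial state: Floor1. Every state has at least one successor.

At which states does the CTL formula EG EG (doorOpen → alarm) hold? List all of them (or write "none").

{Floor1, DoorOpen, Floor2}

States satisfying EG (doorOpen → alarm): {Floor1, DoorOpen, Floor2}.
States satisfying EG EG (doorOpen → alarm): {Floor1, DoorOpen, Floor2}.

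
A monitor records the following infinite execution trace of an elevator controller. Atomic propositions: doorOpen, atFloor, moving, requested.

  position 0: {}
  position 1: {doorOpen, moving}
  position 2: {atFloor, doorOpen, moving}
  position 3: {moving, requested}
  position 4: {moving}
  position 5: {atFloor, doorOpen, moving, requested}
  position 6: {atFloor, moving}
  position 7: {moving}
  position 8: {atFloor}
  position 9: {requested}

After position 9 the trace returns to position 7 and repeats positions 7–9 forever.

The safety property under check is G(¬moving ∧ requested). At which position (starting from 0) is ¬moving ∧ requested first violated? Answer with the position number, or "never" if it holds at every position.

At position 0 the labels are {}, so ¬moving ∧ requested is false there. This is the first violation.

0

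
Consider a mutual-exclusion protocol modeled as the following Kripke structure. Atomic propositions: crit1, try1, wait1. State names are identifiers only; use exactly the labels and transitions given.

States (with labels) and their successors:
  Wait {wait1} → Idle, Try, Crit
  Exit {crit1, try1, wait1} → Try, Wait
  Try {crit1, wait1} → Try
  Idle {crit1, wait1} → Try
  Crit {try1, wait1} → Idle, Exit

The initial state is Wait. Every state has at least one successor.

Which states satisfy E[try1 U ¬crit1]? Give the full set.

States satisfying try1: {Exit, Crit}.
States satisfying ¬crit1: {Wait, Crit}.
States satisfying E[try1 U ¬crit1]: {Wait, Exit, Crit}.

{Wait, Exit, Crit}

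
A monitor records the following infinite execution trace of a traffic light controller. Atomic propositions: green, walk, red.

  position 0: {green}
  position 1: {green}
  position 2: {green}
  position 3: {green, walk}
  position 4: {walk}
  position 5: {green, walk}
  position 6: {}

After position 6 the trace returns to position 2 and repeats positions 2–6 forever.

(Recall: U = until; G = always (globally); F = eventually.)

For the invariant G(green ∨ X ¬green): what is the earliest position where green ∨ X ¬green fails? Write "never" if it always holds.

4

Check green ∨ X ¬green at each position in order: 0 ✓, 1 ✓, 2 ✓, 3 ✓.
At position 4 the labels are {walk} and the next position 5 has {green, walk}, so green ∨ X ¬green is false there. This is the first violation.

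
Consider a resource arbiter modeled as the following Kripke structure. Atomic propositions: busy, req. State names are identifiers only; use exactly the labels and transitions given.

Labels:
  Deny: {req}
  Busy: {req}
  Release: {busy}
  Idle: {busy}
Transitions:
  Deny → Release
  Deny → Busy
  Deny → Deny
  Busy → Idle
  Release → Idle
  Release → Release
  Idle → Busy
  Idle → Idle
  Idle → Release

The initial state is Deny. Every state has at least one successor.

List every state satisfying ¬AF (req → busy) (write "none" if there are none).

States satisfying req → busy: {Release, Idle}.
States satisfying AF (req → busy): {Busy, Release, Idle}.
States satisfying ¬AF (req → busy): {Deny}.

{Deny}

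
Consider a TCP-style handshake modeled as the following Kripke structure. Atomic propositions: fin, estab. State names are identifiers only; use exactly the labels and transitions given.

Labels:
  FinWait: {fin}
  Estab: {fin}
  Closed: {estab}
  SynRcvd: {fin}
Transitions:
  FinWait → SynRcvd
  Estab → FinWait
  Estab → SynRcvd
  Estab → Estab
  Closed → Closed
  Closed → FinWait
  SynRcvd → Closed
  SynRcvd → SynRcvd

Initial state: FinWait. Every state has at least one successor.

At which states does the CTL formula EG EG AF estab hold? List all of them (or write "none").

States satisfying EG AF estab: {Closed}.
States satisfying EG EG AF estab: {Closed}.

{Closed}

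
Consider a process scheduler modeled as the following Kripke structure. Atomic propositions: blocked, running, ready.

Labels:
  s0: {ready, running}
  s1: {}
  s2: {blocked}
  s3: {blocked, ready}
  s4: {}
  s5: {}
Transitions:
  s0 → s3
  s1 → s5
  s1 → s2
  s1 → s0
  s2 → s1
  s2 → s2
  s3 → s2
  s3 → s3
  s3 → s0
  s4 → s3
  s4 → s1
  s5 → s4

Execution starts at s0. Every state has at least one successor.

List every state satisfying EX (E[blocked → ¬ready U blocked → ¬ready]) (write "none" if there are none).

{s1, s2, s3, s4, s5}

States satisfying E[blocked → ¬ready U blocked → ¬ready]: {s0, s1, s2, s4, s5}.
States satisfying EX (E[blocked → ¬ready U blocked → ¬ready]): {s1, s2, s3, s4, s5}.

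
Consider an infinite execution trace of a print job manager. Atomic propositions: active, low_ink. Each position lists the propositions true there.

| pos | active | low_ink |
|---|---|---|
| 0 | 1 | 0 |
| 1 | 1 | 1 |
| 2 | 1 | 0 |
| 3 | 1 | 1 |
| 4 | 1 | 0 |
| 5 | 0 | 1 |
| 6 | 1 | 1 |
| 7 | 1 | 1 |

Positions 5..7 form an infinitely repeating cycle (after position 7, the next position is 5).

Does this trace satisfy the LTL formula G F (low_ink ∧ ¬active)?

Holds

F (low_ink ∧ ¬active) holds at every position 0..7, and those are all positions ever visited, so G F (low_ink ∧ ¬active) holds.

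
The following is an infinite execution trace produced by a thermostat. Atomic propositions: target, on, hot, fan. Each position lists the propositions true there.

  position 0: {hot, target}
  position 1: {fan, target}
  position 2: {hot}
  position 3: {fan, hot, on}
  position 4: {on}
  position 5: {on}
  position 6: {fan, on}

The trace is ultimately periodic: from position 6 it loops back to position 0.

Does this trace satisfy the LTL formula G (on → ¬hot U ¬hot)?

on → ¬hot U ¬hot must hold at every position from 0 onward. It fails at position 3, so G (on → ¬hot U ¬hot) is false.
Positions where on holds: 3, 4, 5, 6.
Check ¬hot U ¬hot at each: 3→fails, 4→ok, 5→ok, 6→ok.

Violated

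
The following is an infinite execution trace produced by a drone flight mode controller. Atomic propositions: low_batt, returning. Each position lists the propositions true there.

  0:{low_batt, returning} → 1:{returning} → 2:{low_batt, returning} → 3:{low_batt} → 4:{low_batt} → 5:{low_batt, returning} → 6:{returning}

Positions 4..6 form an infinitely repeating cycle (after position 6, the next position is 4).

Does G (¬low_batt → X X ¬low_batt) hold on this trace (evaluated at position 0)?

No

¬low_batt → X X ¬low_batt must hold at every position from 0 onward. It fails at position 1, so G (¬low_batt → X X ¬low_batt) is false.
Positions where ¬low_batt holds: 1, 6.
Check X X ¬low_batt at each: 1→fails, 6→fails.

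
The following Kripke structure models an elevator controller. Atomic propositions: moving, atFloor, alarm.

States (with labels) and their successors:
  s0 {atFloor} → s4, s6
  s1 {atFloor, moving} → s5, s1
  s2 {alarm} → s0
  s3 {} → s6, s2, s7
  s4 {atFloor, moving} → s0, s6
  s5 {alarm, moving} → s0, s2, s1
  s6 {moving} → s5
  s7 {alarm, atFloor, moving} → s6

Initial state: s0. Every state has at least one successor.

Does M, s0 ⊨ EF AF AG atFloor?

States satisfying AF AG atFloor: ∅.
States satisfying EF AF AG atFloor: ∅.
No suitable path/successor from s0 witnesses the formula.
s0 ∉ Sat(EF AF AG atFloor).

Violated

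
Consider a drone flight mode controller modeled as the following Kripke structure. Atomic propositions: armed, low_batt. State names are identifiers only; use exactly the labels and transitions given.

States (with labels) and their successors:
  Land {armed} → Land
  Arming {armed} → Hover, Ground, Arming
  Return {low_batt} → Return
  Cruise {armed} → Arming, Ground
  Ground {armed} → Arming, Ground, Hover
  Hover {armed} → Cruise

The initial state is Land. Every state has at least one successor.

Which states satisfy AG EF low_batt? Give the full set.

{Return}

States satisfying EF low_batt: {Return}.
States satisfying AG EF low_batt: {Return}.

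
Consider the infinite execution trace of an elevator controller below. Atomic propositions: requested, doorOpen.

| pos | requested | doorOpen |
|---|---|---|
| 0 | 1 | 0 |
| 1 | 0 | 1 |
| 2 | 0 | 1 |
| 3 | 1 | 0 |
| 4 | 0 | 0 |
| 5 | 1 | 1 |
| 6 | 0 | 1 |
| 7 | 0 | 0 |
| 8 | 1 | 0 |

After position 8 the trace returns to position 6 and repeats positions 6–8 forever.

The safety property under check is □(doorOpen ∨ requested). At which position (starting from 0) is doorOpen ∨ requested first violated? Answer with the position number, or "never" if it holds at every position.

4

Check doorOpen ∨ requested at each position in order: 0 ✓, 1 ✓, 2 ✓, 3 ✓.
At position 4 the labels are {}, so doorOpen ∨ requested is false there. This is the first violation.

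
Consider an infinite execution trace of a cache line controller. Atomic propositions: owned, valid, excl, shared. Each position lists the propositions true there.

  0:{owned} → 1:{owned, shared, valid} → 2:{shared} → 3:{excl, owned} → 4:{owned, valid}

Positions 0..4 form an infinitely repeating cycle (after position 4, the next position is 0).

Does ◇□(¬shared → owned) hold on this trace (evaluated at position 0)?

□(¬shared → owned) holds at position 0, which is reachable from 0, so ◇□(¬shared → owned) holds.

Holds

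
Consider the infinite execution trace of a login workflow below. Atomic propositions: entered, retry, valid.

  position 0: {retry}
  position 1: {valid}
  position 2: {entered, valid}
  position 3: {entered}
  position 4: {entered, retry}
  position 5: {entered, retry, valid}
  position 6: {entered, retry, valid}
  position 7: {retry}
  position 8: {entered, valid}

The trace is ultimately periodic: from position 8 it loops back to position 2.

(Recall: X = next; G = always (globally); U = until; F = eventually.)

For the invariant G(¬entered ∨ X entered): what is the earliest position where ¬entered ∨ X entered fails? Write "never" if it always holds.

6

Check ¬entered ∨ X entered at each position in order: 0 ✓, 1 ✓, 2 ✓, 3 ✓, 4 ✓, 5 ✓.
At position 6 the labels are {entered, retry, valid} and the next position 7 has {retry}, so ¬entered ∨ X entered is false there. This is the first violation.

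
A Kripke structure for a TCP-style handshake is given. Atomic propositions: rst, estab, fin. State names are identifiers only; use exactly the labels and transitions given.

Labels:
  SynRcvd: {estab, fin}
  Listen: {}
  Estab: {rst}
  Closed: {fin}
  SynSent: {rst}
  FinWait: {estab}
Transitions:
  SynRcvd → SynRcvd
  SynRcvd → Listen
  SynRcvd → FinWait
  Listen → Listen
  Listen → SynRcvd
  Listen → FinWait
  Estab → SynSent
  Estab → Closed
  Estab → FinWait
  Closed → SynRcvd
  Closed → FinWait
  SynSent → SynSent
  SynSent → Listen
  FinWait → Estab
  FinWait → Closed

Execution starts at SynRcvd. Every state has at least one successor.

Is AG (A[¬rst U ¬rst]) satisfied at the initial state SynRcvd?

Does not hold

States satisfying A[¬rst U ¬rst]: {SynRcvd, Listen, Closed, FinWait}.
States satisfying AG (A[¬rst U ¬rst]): ∅.
Estab is reachable from SynRcvd and violates A[¬rst U ¬rst], so AG fails at SynRcvd.
SynRcvd ∉ Sat(AG (A[¬rst U ¬rst])).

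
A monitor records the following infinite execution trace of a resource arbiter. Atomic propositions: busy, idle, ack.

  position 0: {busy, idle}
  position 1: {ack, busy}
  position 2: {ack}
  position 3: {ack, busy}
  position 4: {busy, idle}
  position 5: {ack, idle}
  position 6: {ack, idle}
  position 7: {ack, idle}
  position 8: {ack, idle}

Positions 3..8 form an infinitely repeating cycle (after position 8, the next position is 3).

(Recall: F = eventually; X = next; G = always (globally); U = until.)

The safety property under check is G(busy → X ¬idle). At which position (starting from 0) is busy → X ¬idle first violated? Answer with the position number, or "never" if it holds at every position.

Check busy → X ¬idle at each position in order: 0 ✓, 1 ✓, 2 ✓.
At position 3 the labels are {ack, busy} and the next position 4 has {busy, idle}, so busy → X ¬idle is false there. This is the first violation.

3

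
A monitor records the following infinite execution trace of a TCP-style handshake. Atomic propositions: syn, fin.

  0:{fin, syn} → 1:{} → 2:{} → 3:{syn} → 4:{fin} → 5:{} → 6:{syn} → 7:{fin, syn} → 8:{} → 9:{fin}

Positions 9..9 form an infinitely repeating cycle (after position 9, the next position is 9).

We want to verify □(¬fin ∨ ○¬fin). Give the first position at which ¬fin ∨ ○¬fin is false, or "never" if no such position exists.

9

Check ¬fin ∨ ○¬fin at each position in order: 0 ✓, 1 ✓, 2 ✓, 3 ✓, 4 ✓, 5 ✓, 6 ✓, 7 ✓, 8 ✓.
At position 9 the labels are {fin} and the next position 9 has {fin}, so ¬fin ∨ ○¬fin is false there. This is the first violation.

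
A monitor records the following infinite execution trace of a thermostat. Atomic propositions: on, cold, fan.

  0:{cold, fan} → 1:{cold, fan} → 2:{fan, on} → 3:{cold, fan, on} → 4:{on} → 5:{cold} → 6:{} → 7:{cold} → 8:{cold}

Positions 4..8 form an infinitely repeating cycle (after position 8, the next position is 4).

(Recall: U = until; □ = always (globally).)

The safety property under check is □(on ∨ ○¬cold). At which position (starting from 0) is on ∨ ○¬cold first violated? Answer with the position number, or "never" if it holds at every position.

At position 0 the labels are {cold, fan} and the next position 1 has {cold, fan}, so on ∨ ○¬cold is false there. This is the first violation.

0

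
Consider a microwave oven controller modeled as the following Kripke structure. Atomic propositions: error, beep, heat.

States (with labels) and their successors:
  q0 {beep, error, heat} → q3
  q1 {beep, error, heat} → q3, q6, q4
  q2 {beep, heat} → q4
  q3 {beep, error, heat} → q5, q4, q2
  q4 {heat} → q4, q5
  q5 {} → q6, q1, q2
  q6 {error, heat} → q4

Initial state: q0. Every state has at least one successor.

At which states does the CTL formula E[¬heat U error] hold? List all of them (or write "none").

States satisfying ¬heat: {q5}.
States satisfying error: {q0, q1, q3, q6}.
States satisfying E[¬heat U error]: {q0, q1, q3, q5, q6}.

{q0, q1, q3, q5, q6}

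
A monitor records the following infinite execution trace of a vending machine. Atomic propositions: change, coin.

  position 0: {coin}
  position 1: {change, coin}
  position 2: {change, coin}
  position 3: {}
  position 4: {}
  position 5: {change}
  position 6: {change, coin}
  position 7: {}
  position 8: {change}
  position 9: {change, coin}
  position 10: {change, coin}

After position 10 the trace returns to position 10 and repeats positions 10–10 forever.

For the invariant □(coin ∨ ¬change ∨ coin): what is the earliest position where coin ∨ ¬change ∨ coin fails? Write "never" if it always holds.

Check coin ∨ ¬change ∨ coin at each position in order: 0 ✓, 1 ✓, 2 ✓, 3 ✓, 4 ✓.
At position 5 the labels are {change}, so coin ∨ ¬change ∨ coin is false there. This is the first violation.

5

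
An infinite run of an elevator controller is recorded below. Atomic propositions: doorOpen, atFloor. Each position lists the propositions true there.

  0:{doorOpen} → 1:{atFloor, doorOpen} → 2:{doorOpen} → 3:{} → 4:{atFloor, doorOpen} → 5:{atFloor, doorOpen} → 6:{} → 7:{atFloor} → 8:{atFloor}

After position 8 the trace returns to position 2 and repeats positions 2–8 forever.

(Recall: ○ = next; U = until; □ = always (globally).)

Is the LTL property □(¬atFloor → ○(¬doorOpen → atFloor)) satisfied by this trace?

¬atFloor → ○(¬doorOpen → atFloor) must hold at every position from 0 onward. It fails at position 2, so □(¬atFloor → ○(¬doorOpen → atFloor)) is false.
Positions where ¬atFloor holds: 0, 2, 3, 6.
Check ○(¬doorOpen → atFloor) at each: 0→ok, 2→fails, 3→ok, 6→ok.

Violated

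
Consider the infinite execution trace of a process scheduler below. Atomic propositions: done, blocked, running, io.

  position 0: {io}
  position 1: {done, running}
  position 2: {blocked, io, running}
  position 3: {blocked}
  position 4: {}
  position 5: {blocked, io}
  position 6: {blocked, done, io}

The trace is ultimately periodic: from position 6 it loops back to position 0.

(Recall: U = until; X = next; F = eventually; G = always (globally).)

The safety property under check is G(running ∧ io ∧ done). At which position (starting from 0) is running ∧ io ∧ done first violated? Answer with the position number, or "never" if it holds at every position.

0

At position 0 the labels are {io}, so running ∧ io ∧ done is false there. This is the first violation.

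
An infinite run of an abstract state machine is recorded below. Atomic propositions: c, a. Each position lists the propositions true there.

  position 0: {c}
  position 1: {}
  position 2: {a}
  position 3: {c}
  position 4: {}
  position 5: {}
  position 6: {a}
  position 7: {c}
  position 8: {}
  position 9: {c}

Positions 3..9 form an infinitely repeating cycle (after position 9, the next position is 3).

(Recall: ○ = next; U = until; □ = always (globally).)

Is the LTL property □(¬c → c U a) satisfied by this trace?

¬c → c U a must hold at every position from 0 onward. It fails at position 1, so □(¬c → c U a) is false.
Positions where ¬c holds: 1, 2, 4, 5, 6, 8.
Check c U a at each: 1→fails, 2→ok, 4→fails, 5→fails, 6→ok, 8→fails.

No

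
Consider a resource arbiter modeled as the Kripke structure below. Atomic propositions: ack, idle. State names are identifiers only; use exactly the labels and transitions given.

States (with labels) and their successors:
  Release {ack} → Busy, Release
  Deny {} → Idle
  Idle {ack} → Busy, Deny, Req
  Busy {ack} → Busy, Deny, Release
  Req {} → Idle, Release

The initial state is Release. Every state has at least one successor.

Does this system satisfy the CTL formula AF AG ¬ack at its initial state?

States satisfying AG ¬ack: ∅.
States satisfying AF AG ¬ack: ∅.
There is a path from Release along which AG ¬ack never holds.
Release ∉ Sat(AF AG ¬ack).

Violated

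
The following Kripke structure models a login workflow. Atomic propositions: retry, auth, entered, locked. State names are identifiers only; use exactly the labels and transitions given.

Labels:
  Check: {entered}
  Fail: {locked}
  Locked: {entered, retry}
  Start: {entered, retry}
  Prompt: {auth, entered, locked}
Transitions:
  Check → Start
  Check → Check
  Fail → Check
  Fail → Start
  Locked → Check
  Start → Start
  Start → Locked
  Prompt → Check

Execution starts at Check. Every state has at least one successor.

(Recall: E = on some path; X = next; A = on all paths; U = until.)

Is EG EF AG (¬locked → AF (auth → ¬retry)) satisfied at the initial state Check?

States satisfying EF AG (¬locked → AF (auth → ¬retry)): {Check, Fail, Locked, Start, Prompt}.
States satisfying EG EF AG (¬locked → AF (auth → ¬retry)): {Check, Fail, Locked, Start, Prompt}.
Check ∈ Sat(EG EF AG (¬locked → AF (auth → ¬retry))).

Yes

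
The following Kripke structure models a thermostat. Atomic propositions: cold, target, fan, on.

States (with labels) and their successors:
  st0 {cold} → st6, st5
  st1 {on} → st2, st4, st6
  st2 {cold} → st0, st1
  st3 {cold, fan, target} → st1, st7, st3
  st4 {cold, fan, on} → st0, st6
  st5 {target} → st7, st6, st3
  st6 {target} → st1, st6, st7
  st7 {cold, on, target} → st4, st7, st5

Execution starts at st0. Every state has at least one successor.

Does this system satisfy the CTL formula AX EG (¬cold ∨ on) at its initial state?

Yes

States satisfying EG (¬cold ∨ on): {st1, st4, st5, st6, st7}.
States satisfying AX EG (¬cold ∨ on): {st0, st6, st7}.
st0 ∈ Sat(AX EG (¬cold ∨ on)).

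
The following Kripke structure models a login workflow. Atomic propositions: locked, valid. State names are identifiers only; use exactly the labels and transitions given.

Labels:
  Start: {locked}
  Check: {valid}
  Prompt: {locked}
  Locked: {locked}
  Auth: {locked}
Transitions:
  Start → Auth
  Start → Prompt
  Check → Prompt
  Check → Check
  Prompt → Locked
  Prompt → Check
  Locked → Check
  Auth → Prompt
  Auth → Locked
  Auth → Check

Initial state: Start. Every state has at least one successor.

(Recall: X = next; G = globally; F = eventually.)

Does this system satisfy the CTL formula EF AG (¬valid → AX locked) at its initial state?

Violated

States satisfying AG (¬valid → AX locked): ∅.
States satisfying EF AG (¬valid → AX locked): ∅.
No suitable path/successor from Start witnesses the formula.
Start ∉ Sat(EF AG (¬valid → AX locked)).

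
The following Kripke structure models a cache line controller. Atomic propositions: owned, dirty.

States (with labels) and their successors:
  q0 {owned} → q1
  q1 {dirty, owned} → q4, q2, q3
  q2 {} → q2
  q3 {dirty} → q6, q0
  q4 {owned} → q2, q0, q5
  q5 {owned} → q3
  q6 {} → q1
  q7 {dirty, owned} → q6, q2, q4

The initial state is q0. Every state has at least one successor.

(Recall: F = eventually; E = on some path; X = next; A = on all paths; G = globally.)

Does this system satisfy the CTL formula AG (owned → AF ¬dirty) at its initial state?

Yes

States satisfying owned → AF ¬dirty: {q0, q1, q2, q3, q4, q5, q6, q7}.
States satisfying AG (owned → AF ¬dirty): {q0, q1, q2, q3, q4, q5, q6, q7}.
Every state reachable from q0 satisfies owned → AF ¬dirty.
q0 ∈ Sat(AG (owned → AF ¬dirty)).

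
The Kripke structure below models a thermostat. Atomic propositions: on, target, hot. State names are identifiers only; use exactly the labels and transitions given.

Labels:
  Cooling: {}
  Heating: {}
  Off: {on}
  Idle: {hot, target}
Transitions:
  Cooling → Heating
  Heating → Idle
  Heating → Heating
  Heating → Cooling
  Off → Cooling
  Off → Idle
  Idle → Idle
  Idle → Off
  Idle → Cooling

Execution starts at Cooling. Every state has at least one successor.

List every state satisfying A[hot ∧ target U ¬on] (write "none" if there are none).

States satisfying hot ∧ target: {Idle}.
States satisfying ¬on: {Cooling, Heating, Idle}.
States satisfying A[hot ∧ target U ¬on]: {Cooling, Heating, Idle}.

{Cooling, Heating, Idle}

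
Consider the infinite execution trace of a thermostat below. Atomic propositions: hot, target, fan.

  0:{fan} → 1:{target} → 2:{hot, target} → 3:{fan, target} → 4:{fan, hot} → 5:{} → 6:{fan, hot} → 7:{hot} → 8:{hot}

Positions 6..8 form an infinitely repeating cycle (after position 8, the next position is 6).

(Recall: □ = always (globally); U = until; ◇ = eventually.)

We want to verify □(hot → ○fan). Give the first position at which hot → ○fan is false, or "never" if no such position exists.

Check hot → ○fan at each position in order: 0 ✓, 1 ✓, 2 ✓, 3 ✓.
At position 4 the labels are {fan, hot} and the next position 5 has {}, so hot → ○fan is false there. This is the first violation.

4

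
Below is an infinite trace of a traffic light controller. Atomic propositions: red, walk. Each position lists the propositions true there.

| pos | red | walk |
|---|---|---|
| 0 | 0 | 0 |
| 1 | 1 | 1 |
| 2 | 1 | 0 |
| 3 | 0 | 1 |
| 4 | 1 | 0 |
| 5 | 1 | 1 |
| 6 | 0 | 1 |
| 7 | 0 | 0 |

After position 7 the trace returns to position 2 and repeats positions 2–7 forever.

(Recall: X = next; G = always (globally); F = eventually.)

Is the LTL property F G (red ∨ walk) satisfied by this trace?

G (red ∨ walk) is false at every position 0..7, so it never becomes true and F G (red ∨ walk) fails.

Does not hold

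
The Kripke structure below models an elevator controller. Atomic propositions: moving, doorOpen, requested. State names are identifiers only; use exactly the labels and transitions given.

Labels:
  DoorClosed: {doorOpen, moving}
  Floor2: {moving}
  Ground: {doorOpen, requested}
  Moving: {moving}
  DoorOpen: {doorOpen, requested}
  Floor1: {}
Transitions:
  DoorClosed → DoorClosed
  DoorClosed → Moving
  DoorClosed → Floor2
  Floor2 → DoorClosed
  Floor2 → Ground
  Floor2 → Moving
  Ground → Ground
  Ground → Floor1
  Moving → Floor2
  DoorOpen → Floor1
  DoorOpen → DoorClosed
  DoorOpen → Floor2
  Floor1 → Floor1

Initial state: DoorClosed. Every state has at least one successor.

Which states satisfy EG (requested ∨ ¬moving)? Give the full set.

States satisfying requested ∨ ¬moving: {Ground, DoorOpen, Floor1}.
States satisfying EG (requested ∨ ¬moving): {Ground, DoorOpen, Floor1}.

{Ground, DoorOpen, Floor1}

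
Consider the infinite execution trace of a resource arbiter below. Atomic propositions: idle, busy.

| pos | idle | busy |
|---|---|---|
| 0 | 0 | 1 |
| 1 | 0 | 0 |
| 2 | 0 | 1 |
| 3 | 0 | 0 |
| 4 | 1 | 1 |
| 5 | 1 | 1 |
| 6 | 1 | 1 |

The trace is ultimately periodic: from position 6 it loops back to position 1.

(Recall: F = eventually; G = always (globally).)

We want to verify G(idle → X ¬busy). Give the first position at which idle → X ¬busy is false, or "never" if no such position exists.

4

Check idle → X ¬busy at each position in order: 0 ✓, 1 ✓, 2 ✓, 3 ✓.
At position 4 the labels are {busy, idle} and the next position 5 has {busy, idle}, so idle → X ¬busy is false there. This is the first violation.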